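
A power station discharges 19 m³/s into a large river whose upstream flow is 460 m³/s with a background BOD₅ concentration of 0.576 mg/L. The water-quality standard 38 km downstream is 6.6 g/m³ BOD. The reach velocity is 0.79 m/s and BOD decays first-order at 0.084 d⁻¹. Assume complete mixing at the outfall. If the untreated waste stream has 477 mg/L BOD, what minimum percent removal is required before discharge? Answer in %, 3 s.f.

66.4 %

Travel time to the compliance point: t = 3.8e+04/0.79 = 4.81e+04 s = 0.5567 d; decay factor exp(−0.084·0.5567) = 0.9543.
So the concentration just after mixing may be at most 6.6/0.9543 = 6.916 mg/L.
Mass balance: 6.916·479 = 19·Cₑ + 460·0.576.
Cₑ = (3313 − 265) / 19 = 160.4 mg/L.
Required removal = 1 − 160.4/477 = 66.37 %.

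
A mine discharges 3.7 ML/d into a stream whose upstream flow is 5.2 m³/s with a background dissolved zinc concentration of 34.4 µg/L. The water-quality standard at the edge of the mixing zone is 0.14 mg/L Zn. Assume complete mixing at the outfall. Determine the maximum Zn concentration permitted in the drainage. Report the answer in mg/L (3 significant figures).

3.7 ML/d = 0.04282 m³/s.
34.4 µg/L = 0.0344 mg/L.
Mass balance: 0.14·5.243 = 0.04282·Cₑ + 5.2·0.0344.
Cₑ = (0.734 − 0.1789) / 0.04282 = 12.96 mg/L.

13.0 mg/L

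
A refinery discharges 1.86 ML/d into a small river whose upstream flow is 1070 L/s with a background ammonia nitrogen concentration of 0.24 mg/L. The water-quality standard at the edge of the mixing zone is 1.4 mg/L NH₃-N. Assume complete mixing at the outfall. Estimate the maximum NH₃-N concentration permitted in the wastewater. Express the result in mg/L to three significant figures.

59.1 mg/L

1.86 ML/d = 0.02153 m³/s.
1070 L/s = 1.07 m³/s.
Mass balance: 1.4·1.092 = 0.02153·Cₑ + 1.07·0.24.
Cₑ = (1.528 − 0.2568) / 0.02153 = 59.06 mg/L.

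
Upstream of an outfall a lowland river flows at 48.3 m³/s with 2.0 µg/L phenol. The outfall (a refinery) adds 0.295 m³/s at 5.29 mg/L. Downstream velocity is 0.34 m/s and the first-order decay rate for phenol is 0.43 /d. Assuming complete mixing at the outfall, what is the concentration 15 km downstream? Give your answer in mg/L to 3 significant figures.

0.0274 mg/L

2.0 µg/L = 0.002 mg/L.
After complete mixing, C₀ = (0.295·5.29 + 48.3·0.002) / 48.59 = 0.0341 mg/L.
Travel time t = 1.5e+04 m / 0.34 m/s = 4.412e+04 s = 0.5106 d.
C = 0.0341·exp(−0.43·0.5106) = 0.0341·0.8029 = 0.02738 mg/L.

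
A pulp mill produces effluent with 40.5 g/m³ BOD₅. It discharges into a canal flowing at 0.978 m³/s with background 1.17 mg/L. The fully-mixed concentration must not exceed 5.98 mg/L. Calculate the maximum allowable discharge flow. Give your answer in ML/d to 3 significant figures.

Mass balance at complete mixing: C_std·(Q_w + Q_r) = Q_w·C_e + Q_r·C_b.
Rearranging, Q_w = Q_r·(C_std − C_b)/(C_e − C_std) = 0.978·(5.98 − 1.17) / (40.5 − 5.98) = 0.1363 m³/s.
= 11.77 ML/d.

11.8 ML/d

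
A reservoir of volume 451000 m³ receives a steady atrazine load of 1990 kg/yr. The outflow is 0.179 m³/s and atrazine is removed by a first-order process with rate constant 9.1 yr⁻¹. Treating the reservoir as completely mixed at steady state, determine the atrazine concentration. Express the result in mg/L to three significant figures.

Outflow Q = 0.179 m³/s × 3.156e+07 s/yr = 5.649e+06 m³/yr.
Steady-state CSTR mass balance: W = Q·C + k·V·C, so C = W/(Q + kV).
Q + kV = 5.649e+06 + 9.1·451000 = 9.753e+06 m³/yr.
C = 1990/9.753e+06 = 0.000204 kg/m³ = 0.204 mg/L.

0.204 mg/L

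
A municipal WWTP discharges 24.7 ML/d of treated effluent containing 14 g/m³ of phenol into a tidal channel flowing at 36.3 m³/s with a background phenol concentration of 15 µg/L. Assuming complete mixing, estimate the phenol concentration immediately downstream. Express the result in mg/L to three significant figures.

0.124 mg/L

24.7 ML/d = 0.2859 m³/s.
15 µg/L = 0.015 mg/L.
Conservation of mass across the mixing zone: C = (0.2859·14 + 36.3·0.015) / (0.2859 + 36.3) = 4.547/36.59 = 0.1243 mg/L.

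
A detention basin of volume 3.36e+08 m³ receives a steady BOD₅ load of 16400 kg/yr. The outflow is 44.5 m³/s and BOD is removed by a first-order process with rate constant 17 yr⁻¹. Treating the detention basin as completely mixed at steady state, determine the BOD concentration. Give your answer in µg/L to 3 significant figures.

2.30 µg/L

Outflow Q = 44.5 m³/s × 3.156e+07 s/yr = 1.404e+09 m³/yr.
Steady-state CSTR mass balance: W = Q·C + k·V·C, so C = W/(Q + kV).
Q + kV = 1.404e+09 + 17·3.36e+08 = 7.116e+09 m³/yr.
C = 16400/7.116e+09 = 2.305e-06 kg/m³ = 0.002305 mg/L = 2.305 µg/L.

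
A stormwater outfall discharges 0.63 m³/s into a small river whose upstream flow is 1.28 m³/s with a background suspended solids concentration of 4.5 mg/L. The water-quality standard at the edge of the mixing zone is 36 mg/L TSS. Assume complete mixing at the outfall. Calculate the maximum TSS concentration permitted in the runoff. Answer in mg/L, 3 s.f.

Mass balance: 36·1.91 = 0.63·Cₑ + 1.28·4.5.
Cₑ = (68.76 − 5.76) / 0.63 = 100 mg/L.

100 mg/L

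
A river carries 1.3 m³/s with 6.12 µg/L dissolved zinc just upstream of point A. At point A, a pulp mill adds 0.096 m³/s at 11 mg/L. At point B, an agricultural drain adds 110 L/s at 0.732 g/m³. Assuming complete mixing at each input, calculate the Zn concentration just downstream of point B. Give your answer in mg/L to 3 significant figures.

6.12 µg/L = 0.00612 mg/L.
After input A: C = (1.3·0.00612 + 0.096·11) / 1.396 = 0.7621 mg/L.
110 L/s = 0.11 m³/s.
After input B: C = (1.396·0.7621 + 0.11·0.732) / 1.506 = 0.7599 mg/L.

0.760 mg/L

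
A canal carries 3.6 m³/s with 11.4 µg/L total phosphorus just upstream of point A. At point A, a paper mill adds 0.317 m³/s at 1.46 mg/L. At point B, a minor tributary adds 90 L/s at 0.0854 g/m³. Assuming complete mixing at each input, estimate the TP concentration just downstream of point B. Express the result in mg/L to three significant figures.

0.128 mg/L

11.4 µg/L = 0.0114 mg/L.
After input A: C = (3.6·0.0114 + 0.317·1.46) / 3.917 = 0.1286 mg/L.
90 L/s = 0.09 m³/s.
After input B: C = (3.917·0.1286 + 0.09·0.0854) / 4.007 = 0.1277 mg/L.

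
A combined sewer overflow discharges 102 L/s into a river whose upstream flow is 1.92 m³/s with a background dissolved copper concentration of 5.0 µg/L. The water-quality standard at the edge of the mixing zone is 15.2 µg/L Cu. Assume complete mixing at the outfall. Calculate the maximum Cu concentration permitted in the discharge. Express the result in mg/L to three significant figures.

102 L/s = 0.102 m³/s.
5.0 µg/L = 0.005 mg/L.
15.2 µg/L = 0.0152 mg/L.
Mass balance: 0.0152·2.022 = 0.102·Cₑ + 1.92·0.005.
Cₑ = (0.03073 − 0.0096) / 0.102 = 0.2072 mg/L.

0.207 mg/L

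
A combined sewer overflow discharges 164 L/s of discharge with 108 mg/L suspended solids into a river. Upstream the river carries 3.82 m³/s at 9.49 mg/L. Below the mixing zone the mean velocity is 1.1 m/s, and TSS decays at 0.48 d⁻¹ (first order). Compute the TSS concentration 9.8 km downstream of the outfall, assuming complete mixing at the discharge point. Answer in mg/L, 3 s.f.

164 L/s = 0.164 m³/s.
After complete mixing, C₀ = (0.164·108 + 3.82·9.49) / 3.984 = 13.55 mg/L.
Travel time t = 9800 m / 1.1 m/s = 8909 s = 0.1031 d.
C = 13.55·exp(−0.48·0.1031) = 13.55·0.9517 = 12.89 mg/L.

12.9 mg/L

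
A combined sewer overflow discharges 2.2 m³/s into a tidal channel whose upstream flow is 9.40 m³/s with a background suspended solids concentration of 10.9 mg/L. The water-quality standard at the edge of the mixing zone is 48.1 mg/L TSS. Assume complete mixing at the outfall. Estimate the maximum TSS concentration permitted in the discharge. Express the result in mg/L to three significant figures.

207 mg/L

Mass balance: 48.1·11.6 = 2.2·Cₑ + 9.4·10.9.
Cₑ = (558 − 102.5) / 2.2 = 207 mg/L.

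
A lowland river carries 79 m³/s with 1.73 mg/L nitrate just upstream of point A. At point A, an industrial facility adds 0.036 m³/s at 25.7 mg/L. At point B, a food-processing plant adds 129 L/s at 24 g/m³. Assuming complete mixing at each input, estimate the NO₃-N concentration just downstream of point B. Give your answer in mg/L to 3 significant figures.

1.78 mg/L

After input A: C = (79·1.73 + 0.036·25.7) / 79.04 = 1.741 mg/L.
129 L/s = 0.129 m³/s.
After input B: C = (79.04·1.741 + 0.129·24) / 79.17 = 1.777 mg/L.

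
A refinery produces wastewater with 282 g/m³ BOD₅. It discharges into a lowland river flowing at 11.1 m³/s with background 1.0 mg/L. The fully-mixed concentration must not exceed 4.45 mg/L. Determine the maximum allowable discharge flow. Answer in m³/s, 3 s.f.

Mass balance at complete mixing: C_std·(Q_w + Q_r) = Q_w·C_e + Q_r·C_b.
Rearranging, Q_w = Q_r·(C_std − C_b)/(C_e − C_std) = 11.1·(4.45 − 1) / (282 − 4.45) = 0.138 m³/s.

0.138 m³/s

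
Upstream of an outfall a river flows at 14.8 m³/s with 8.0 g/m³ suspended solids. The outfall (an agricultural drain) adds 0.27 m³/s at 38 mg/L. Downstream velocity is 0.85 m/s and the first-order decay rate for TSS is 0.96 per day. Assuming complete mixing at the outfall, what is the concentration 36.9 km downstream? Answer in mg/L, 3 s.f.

After complete mixing, C₀ = (0.27·38 + 14.8·8) / 15.07 = 8.537 mg/L.
Travel time t = 3.69e+04 m / 0.85 m/s = 4.341e+04 s = 0.5025 d.
C = 8.537·exp(−0.96·0.5025) = 8.537·0.6173 = 5.27 mg/L.

5.27 mg/L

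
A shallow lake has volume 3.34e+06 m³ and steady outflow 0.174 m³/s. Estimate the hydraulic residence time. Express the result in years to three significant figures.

Q = 0.174 m³/s × 3.156e+07 s/yr = 5.491e+06 m³/yr.
Hydraulic residence time τ = V/Q = 3.34e+06/5.491e+06 = 0.6083 yr.

0.608 yr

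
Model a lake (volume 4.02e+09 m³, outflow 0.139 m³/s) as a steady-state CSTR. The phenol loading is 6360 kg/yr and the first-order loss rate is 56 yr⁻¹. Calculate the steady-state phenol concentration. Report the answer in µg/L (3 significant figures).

0.0283 µg/L

Outflow Q = 0.139 m³/s × 3.156e+07 s/yr = 4.387e+06 m³/yr.
Steady-state CSTR mass balance: W = Q·C + k·V·C, so C = W/(Q + kV).
Q + kV = 4.387e+06 + 56·4.02e+09 = 2.251e+11 m³/yr.
C = 6360/2.251e+11 = 2.825e-08 kg/m³ = 2.825e-05 mg/L = 0.02825 µg/L.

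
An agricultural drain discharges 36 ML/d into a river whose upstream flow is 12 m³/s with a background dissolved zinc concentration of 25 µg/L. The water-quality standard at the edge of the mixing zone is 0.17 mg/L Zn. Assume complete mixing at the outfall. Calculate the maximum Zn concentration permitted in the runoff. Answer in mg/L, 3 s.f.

36 ML/d = 0.4167 m³/s.
25 µg/L = 0.025 mg/L.
Mass balance: 0.17·12.42 = 0.4167·Cₑ + 12·0.025.
Cₑ = (2.111 − 0.3) / 0.4167 = 4.346 mg/L.

4.35 mg/L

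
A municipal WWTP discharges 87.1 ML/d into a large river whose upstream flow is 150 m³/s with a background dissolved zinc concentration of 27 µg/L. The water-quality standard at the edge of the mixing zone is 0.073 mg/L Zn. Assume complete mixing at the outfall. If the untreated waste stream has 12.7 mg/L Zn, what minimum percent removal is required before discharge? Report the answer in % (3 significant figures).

87.1 ML/d = 1.008 m³/s.
27 µg/L = 0.027 mg/L.
Mass balance: 0.073·151 = 1.008·Cₑ + 150·0.027.
Cₑ = (11.02 − 4.05) / 1.008 = 6.918 mg/L.
Required removal = 1 − 6.918/12.7 = 45.53 %.

45.5 %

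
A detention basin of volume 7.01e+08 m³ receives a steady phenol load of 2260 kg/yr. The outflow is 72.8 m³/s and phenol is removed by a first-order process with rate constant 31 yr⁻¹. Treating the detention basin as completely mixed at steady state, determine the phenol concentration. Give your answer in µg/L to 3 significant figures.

Outflow Q = 72.8 m³/s × 3.156e+07 s/yr = 2.297e+09 m³/yr.
Steady-state CSTR mass balance: W = Q·C + k·V·C, so C = W/(Q + kV).
Q + kV = 2.297e+09 + 31·7.01e+08 = 2.403e+10 m³/yr.
C = 2260/2.403e+10 = 9.406e-08 kg/m³ = 9.406e-05 mg/L = 0.09406 µg/L.

0.0941 µg/L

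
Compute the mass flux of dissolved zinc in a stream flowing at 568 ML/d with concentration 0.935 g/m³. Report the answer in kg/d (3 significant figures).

568 ML/d = 6.574 m³/s.
Mass flux = Q·C = 6.574 m³/s × 0.935 g/m³ = 6.147 g/s.
= 6.147 g/s × 86.4 = 531.1 kg/d.

531 kg/d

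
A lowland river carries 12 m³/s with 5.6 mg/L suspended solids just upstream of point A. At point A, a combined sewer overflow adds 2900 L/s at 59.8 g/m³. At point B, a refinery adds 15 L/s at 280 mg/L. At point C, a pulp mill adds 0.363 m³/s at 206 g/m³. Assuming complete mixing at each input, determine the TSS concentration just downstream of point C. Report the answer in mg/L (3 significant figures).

2900 L/s = 2.9 m³/s.
After input A: C = (12·5.6 + 2.9·59.8) / 14.9 = 16.15 mg/L.
15 L/s = 0.015 m³/s.
After input B: C = (14.9·16.15 + 0.015·280) / 14.92 = 16.41 mg/L.
After input C: C = (14.92·16.41 + 0.363·206) / 15.28 = 20.92 mg/L.

20.9 mg/L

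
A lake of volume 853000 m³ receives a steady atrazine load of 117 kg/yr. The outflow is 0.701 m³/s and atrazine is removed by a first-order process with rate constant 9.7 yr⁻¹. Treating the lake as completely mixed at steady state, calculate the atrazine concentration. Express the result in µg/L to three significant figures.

3.85 µg/L

Outflow Q = 0.701 m³/s × 3.156e+07 s/yr = 2.212e+07 m³/yr.
Steady-state CSTR mass balance: W = Q·C + k·V·C, so C = W/(Q + kV).
Q + kV = 2.212e+07 + 9.7·853000 = 3.04e+07 m³/yr.
C = 117/3.04e+07 = 3.849e-06 kg/m³ = 0.003849 mg/L = 3.849 µg/L.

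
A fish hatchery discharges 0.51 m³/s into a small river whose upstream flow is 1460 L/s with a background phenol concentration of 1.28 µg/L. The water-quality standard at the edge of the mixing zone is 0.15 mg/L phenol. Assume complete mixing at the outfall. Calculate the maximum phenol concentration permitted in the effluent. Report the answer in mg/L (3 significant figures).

1460 L/s = 1.46 m³/s.
1.28 µg/L = 0.00128 mg/L.
Mass balance: 0.15·1.97 = 0.51·Cₑ + 1.46·0.00128.
Cₑ = (0.2955 − 0.001869) / 0.51 = 0.5757 mg/L.

0.576 mg/L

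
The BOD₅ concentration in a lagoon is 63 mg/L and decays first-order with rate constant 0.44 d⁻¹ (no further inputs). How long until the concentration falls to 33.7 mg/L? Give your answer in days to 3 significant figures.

1.42 d

t = ln(C₀/C)/k = ln(63/33.7)/0.44 = 0.6256/0.44 = 1.422 d.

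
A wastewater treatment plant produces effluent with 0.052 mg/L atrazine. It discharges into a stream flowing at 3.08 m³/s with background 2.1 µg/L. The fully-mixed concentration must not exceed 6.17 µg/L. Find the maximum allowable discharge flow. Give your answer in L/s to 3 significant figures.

2.1 µg/L = 0.0021 mg/L.
6.17 µg/L = 0.00617 mg/L.
Mass balance at complete mixing: C_std·(Q_w + Q_r) = Q_w·C_e + Q_r·C_b.
Rearranging, Q_w = Q_r·(C_std − C_b)/(C_e − C_std) = 3.08·(0.00617 − 0.0021) / (0.052 − 0.00617) = 0.2735 m³/s.
= 273.5 L/s.

274 L/s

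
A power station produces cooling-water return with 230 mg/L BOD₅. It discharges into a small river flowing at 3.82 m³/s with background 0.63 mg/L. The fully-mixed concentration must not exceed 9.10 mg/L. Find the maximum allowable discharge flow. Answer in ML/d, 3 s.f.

12.7 ML/d

Mass balance at complete mixing: C_std·(Q_w + Q_r) = Q_w·C_e + Q_r·C_b.
Rearranging, Q_w = Q_r·(C_std − C_b)/(C_e − C_std) = 3.82·(9.1 − 0.63) / (230 − 9.1) = 0.1465 m³/s.
= 12.66 ML/d.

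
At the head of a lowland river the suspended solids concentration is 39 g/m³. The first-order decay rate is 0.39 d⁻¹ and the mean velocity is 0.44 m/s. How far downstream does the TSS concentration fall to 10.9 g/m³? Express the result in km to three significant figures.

From C = C₀·e^(−kt), t = ln(C₀/C)/k = ln(39/10.9)/0.39 = 1.275/0.39 = 3.269 d.
Distance = v·t = 0.44 m/s × 2.824e+05 s = 1.243e+05 m = 124.3 km.

124 km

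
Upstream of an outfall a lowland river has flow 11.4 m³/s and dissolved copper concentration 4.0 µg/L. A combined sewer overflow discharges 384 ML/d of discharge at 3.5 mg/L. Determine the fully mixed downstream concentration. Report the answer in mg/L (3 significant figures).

384 ML/d = 4.444 m³/s.
4.0 µg/L = 0.004 mg/L.
By mass balance at complete mixing, C = (4.444·3.5 + 11.4·0.004) / (4.444 + 11.4) = 15.6/15.84 = 0.9846 mg/L.

0.985 mg/L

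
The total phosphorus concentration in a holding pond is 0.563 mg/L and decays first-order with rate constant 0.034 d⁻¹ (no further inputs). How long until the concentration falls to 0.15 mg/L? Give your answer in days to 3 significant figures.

38.9 d

t = ln(C₀/C)/k = ln(0.563/0.15)/0.034 = 1.323/0.034 = 38.9 d.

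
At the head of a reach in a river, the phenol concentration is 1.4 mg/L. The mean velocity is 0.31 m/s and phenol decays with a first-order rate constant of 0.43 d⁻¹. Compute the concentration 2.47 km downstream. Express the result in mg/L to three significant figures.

Travel time t = 2.47 km / 0.31 m/s = 2470/0.31 = 7968 s = 0.09222 d.
First-order decay: C = 1.4·exp(−0.43·0.09222) = 1.4·0.9611 = 1.346 mg/L.

1.35 mg/L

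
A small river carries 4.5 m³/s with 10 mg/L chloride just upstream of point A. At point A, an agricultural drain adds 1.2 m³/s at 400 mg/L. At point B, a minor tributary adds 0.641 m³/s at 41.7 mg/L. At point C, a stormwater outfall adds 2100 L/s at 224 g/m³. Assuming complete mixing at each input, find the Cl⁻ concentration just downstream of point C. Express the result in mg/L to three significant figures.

After input A: C = (4.5·10 + 1.2·400) / 5.7 = 92.11 mg/L.
After input B: C = (5.7·92.11 + 0.641·41.7) / 6.341 = 87.01 mg/L.
2100 L/s = 2.1 m³/s.
After input C: C = (6.341·87.01 + 2.1·224) / 8.441 = 121.1 mg/L.

121 mg/L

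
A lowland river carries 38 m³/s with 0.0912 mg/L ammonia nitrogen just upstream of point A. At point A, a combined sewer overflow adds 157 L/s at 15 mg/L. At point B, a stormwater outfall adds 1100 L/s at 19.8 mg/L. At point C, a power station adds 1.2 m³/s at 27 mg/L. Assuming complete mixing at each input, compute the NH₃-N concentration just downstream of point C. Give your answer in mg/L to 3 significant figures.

1.48 mg/L

157 L/s = 0.157 m³/s.
After input A: C = (38·0.0912 + 0.157·15) / 38.16 = 0.1525 mg/L.
1100 L/s = 1.1 m³/s.
After input B: C = (38.16·0.1525 + 1.1·19.8) / 39.26 = 0.7031 mg/L.
After input C: C = (39.26·0.7031 + 1.2·27) / 40.46 = 1.483 mg/L.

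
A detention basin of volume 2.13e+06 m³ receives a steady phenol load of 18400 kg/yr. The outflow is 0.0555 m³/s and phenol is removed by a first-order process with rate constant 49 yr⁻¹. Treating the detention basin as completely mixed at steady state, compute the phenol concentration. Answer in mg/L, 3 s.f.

0.173 mg/L

Outflow Q = 0.0555 m³/s × 3.156e+07 s/yr = 1.751e+06 m³/yr.
Steady-state CSTR mass balance: W = Q·C + k·V·C, so C = W/(Q + kV).
Q + kV = 1.751e+06 + 49·2.13e+06 = 1.061e+08 m³/yr.
C = 18400/1.061e+08 = 0.0001734 kg/m³ = 0.1734 mg/L.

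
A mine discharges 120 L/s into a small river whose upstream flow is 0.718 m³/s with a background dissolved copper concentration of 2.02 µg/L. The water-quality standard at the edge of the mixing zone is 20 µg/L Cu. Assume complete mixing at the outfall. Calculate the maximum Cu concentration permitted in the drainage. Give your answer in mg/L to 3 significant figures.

0.128 mg/L

120 L/s = 0.12 m³/s.
2.02 µg/L = 0.00202 mg/L.
20 µg/L = 0.02 mg/L.
Mass balance: 0.02·0.838 = 0.12·Cₑ + 0.718·0.00202.
Cₑ = (0.01676 − 0.00145) / 0.12 = 0.1276 mg/L.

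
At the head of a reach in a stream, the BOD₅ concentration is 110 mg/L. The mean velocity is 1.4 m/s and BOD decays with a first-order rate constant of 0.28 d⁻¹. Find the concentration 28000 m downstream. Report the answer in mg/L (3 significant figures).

103 mg/L

Travel time t = 28000 m / 1.4 m/s = 2.8e+04/1.4 = 2e+04 s = 0.2315 d.
First-order decay: C = 110·exp(−0.28·0.2315) = 110·0.9372 = 103.1 mg/L.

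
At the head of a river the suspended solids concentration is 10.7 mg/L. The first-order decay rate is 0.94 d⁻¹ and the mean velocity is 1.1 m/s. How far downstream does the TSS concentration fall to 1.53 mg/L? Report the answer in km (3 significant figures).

197 km

From C = C₀·e^(−kt), t = ln(C₀/C)/k = ln(10.7/1.53)/0.94 = 1.945/0.94 = 2.069 d.
Distance = v·t = 1.1 m/s × 1.788e+05 s = 1.966e+05 m = 196.6 km.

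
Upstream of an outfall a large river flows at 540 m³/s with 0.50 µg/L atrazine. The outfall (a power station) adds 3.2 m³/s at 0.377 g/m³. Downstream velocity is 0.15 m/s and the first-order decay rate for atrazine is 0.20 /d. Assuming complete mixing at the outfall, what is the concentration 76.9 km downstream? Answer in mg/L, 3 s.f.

0.00083 mg/L

0.50 µg/L = 0.0005 mg/L.
After complete mixing, C₀ = (3.2·0.377 + 540·0.0005) / 543.2 = 0.002718 mg/L.
Travel time t = 7.69e+04 m / 0.15 m/s = 5.127e+05 s = 5.934 d.
C = 0.002718·exp(−0.20·5.934) = 0.002718·0.3052 = 0.0008296 mg/L.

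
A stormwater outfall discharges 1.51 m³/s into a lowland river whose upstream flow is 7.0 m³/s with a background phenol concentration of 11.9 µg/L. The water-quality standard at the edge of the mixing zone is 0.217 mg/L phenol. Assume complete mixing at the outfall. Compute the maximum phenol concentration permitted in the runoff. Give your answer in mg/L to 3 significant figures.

1.17 mg/L

11.9 µg/L = 0.0119 mg/L.
Mass balance: 0.217·8.51 = 1.51·Cₑ + 7·0.0119.
Cₑ = (1.847 − 0.0833) / 1.51 = 1.168 mg/L.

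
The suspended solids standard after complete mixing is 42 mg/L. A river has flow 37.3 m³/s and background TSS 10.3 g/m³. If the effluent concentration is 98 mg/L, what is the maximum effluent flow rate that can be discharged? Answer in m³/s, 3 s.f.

Mass balance at complete mixing: C_std·(Q_w + Q_r) = Q_w·C_e + Q_r·C_b.
Rearranging, Q_w = Q_r·(C_std − C_b)/(C_e − C_std) = 37.3·(42 − 10.3) / (98 − 42) = 21.11 m³/s.

21.1 m³/s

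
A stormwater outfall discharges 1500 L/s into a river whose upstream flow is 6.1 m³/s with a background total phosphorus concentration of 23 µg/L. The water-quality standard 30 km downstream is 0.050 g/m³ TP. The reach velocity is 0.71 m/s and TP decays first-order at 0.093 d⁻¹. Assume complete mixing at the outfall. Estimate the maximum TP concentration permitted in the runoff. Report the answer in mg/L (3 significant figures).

0.172 mg/L

1500 L/s = 1.5 m³/s.
23 µg/L = 0.023 mg/L.
Travel time to the compliance point: t = 3e+04/0.71 = 4.225e+04 s = 0.489 d; decay factor exp(−0.093·0.489) = 0.9555.
So the concentration just after mixing may be at most 0.05/0.9555 = 0.05233 mg/L.
Mass balance: 0.05233·7.6 = 1.5·Cₑ + 6.1·0.023.
Cₑ = (0.3977 − 0.1403) / 1.5 = 0.1716 mg/L.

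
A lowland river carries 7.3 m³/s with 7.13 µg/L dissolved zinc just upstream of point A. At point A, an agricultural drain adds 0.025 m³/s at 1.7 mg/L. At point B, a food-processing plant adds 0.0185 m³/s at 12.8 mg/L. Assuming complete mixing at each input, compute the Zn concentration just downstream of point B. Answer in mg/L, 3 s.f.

0.0451 mg/L

7.13 µg/L = 0.00713 mg/L.
After input A: C = (7.3·0.00713 + 0.025·1.7) / 7.325 = 0.01291 mg/L.
After input B: C = (7.325·0.01291 + 0.0185·12.8) / 7.344 = 0.04512 mg/L.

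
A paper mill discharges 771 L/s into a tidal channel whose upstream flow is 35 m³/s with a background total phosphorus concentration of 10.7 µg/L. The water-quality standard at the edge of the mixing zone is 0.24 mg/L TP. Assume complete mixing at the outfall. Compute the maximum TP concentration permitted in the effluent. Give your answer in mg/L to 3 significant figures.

771 L/s = 0.771 m³/s.
10.7 µg/L = 0.0107 mg/L.
Mass balance: 0.24·35.77 = 0.771·Cₑ + 35·0.0107.
Cₑ = (8.585 − 0.3745) / 0.771 = 10.65 mg/L.

10.6 mg/L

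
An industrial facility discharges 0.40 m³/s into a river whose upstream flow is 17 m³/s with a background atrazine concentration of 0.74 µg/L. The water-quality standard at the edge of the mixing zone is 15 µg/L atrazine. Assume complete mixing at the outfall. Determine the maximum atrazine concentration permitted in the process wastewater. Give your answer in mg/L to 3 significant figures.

0.74 µg/L = 0.00074 mg/L.
15 µg/L = 0.015 mg/L.
Mass balance: 0.015·17.4 = 0.4·Cₑ + 17·0.00074.
Cₑ = (0.261 − 0.01258) / 0.4 = 0.621 mg/L.

0.621 mg/L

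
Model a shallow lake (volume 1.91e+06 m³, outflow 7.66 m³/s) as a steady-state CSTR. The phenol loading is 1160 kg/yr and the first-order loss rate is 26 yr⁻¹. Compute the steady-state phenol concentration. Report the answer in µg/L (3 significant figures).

3.98 µg/L

Outflow Q = 7.66 m³/s × 3.156e+07 s/yr = 2.417e+08 m³/yr.
Steady-state CSTR mass balance: W = Q·C + k·V·C, so C = W/(Q + kV).
Q + kV = 2.417e+08 + 26·1.91e+06 = 2.914e+08 m³/yr.
C = 1160/2.914e+08 = 3.981e-06 kg/m³ = 0.003981 mg/L = 3.981 µg/L.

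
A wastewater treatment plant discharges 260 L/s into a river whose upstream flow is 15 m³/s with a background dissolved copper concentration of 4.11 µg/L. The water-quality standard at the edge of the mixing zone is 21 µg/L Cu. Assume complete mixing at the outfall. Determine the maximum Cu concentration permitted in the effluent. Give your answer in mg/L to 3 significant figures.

0.995 mg/L

260 L/s = 0.26 m³/s.
4.11 µg/L = 0.00411 mg/L.
21 µg/L = 0.021 mg/L.
Mass balance: 0.021·15.26 = 0.26·Cₑ + 15·0.00411.
Cₑ = (0.3205 − 0.06165) / 0.26 = 0.9954 mg/L.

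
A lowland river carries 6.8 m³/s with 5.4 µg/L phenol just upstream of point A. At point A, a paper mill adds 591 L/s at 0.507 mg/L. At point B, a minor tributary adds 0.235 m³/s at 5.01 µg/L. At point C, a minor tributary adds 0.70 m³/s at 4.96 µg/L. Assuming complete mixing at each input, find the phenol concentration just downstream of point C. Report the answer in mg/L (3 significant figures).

0.0410 mg/L

5.4 µg/L = 0.0054 mg/L.
591 L/s = 0.591 m³/s.
After input A: C = (6.8·0.0054 + 0.591·0.507) / 7.391 = 0.04551 mg/L.
5.01 µg/L = 0.00501 mg/L.
After input B: C = (7.391·0.04551 + 0.235·0.00501) / 7.626 = 0.04426 mg/L.
4.96 µg/L = 0.00496 mg/L.
After input C: C = (7.626·0.04426 + 0.7·0.00496) / 8.326 = 0.04096 mg/L.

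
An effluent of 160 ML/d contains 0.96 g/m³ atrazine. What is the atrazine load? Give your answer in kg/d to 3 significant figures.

160 ML/d = 1.852 m³/s.
Mass flux = Q·C = 1.852 m³/s × 0.96 g/m³ = 1.778 g/s.
= 1.778 g/s × 86.4 = 153.6 kg/d.

154 kg/d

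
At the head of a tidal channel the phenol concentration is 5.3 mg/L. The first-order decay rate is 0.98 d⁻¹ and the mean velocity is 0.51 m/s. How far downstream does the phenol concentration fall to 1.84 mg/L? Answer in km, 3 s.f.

47.6 km

From C = C₀·e^(−kt), t = ln(C₀/C)/k = ln(5.3/1.84)/0.98 = 1.058/0.98 = 1.08 d.
Distance = v·t = 0.51 m/s × 9.327e+04 s = 4.757e+04 m = 47.57 km.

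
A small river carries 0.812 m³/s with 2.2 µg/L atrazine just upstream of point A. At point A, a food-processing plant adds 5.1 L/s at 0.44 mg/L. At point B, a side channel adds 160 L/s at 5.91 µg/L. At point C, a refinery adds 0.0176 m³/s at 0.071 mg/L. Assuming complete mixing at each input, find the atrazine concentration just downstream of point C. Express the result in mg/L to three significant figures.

0.00626 mg/L

2.2 µg/L = 0.0022 mg/L.
5.1 L/s = 0.0051 m³/s.
After input A: C = (0.812·0.0022 + 0.0051·0.44) / 0.8171 = 0.004933 mg/L.
160 L/s = 0.16 m³/s.
5.91 µg/L = 0.00591 mg/L.
After input B: C = (0.8171·0.004933 + 0.16·0.00591) / 0.9771 = 0.005093 mg/L.
After input C: C = (0.9771·0.005093 + 0.0176·0.071) / 0.9947 = 0.006259 mg/L.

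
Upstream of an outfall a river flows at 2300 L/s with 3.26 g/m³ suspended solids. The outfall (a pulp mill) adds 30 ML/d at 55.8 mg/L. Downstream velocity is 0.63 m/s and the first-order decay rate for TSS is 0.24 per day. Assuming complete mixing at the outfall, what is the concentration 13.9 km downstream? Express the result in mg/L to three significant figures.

9.55 mg/L

30 ML/d = 0.3472 m³/s.
2300 L/s = 2.3 m³/s.
After complete mixing, C₀ = (0.3472·55.8 + 2.3·3.26) / 2.647 = 10.15 mg/L.
Travel time t = 1.39e+04 m / 0.63 m/s = 2.206e+04 s = 0.2554 d.
C = 10.15·exp(−0.24·0.2554) = 10.15·0.9406 = 9.548 mg/L.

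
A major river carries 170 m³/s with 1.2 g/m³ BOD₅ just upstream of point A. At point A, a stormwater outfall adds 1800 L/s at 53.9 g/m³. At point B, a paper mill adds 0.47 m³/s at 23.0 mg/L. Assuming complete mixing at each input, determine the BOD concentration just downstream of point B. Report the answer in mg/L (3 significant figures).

1.81 mg/L

1800 L/s = 1.8 m³/s.
After input A: C = (170·1.2 + 1.8·53.9) / 171.8 = 1.752 mg/L.
After input B: C = (171.8·1.752 + 0.47·23) / 172.3 = 1.81 mg/L.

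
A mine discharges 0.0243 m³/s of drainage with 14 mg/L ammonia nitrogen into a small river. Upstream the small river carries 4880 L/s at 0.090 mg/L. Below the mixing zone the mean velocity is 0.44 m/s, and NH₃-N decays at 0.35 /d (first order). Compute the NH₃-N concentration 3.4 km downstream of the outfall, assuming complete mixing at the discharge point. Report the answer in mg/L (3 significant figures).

4880 L/s = 4.88 m³/s.
After complete mixing, C₀ = (0.0243·14 + 4.88·0.09) / 4.904 = 0.1589 mg/L.
Travel time t = 3400 m / 0.44 m/s = 7727 s = 0.08944 d.
C = 0.1589·exp(−0.35·0.08944) = 0.1589·0.9692 = 0.154 mg/L.

0.154 mg/L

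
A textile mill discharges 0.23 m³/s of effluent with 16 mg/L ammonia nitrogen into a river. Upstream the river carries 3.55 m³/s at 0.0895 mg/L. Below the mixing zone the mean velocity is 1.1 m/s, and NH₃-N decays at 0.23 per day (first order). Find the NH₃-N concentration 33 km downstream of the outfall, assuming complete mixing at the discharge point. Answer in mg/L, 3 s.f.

After complete mixing, C₀ = (0.23·16 + 3.55·0.0895) / 3.78 = 1.058 mg/L.
Travel time t = 3.3e+04 m / 1.1 m/s = 3e+04 s = 0.3472 d.
C = 1.058·exp(−0.23·0.3472) = 1.058·0.9232 = 0.9764 mg/L.

0.976 mg/L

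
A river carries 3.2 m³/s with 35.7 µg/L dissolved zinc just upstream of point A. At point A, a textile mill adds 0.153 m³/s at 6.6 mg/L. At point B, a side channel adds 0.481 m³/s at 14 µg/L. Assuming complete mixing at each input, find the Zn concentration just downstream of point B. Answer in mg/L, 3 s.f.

35.7 µg/L = 0.0357 mg/L.
After input A: C = (3.2·0.0357 + 0.153·6.6) / 3.353 = 0.3352 mg/L.
14 µg/L = 0.014 mg/L.
After input B: C = (3.353·0.3352 + 0.481·0.014) / 3.834 = 0.2949 mg/L.

0.295 mg/L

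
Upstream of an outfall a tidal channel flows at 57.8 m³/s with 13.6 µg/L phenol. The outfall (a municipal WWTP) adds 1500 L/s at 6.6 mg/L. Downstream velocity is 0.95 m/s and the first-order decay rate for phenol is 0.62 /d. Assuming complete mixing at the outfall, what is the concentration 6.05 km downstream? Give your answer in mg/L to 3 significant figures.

0.172 mg/L

1500 L/s = 1.5 m³/s.
13.6 µg/L = 0.0136 mg/L.
After complete mixing, C₀ = (1.5·6.6 + 57.8·0.0136) / 59.3 = 0.1802 mg/L.
Travel time t = 6050 m / 0.95 m/s = 6368 s = 0.07371 d.
C = 0.1802·exp(−0.62·0.07371) = 0.1802·0.9553 = 0.1722 mg/L.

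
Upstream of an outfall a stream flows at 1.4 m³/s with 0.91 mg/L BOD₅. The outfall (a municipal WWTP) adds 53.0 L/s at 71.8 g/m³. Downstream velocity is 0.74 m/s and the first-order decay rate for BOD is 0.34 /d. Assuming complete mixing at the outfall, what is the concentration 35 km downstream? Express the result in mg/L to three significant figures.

53.0 L/s = 0.053 m³/s.
After complete mixing, C₀ = (0.053·71.8 + 1.4·0.91) / 1.453 = 3.496 mg/L.
Travel time t = 3.5e+04 m / 0.74 m/s = 4.73e+04 s = 0.5474 d.
C = 3.496·exp(−0.34·0.5474) = 3.496·0.8302 = 2.902 mg/L.

2.90 mg/L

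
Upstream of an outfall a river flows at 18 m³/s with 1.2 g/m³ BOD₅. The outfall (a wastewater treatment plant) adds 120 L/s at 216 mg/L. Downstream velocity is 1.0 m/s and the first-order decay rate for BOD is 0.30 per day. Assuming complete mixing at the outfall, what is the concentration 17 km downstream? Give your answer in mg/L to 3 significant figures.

120 L/s = 0.12 m³/s.
After complete mixing, C₀ = (0.12·216 + 18·1.2) / 18.12 = 2.623 mg/L.
Travel time t = 1.7e+04 m / 1.0 m/s = 1.7e+04 s = 0.1968 d.
C = 2.623·exp(−0.30·0.1968) = 2.623·0.9427 = 2.472 mg/L.

2.47 mg/L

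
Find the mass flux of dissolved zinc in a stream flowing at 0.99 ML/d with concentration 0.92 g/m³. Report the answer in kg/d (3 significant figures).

0.911 kg/d

0.99 ML/d = 0.01146 m³/s.
Mass flux = Q·C = 0.01146 m³/s × 0.92 g/m³ = 0.01054 g/s.
= 0.01054 g/s × 86.4 = 0.9108 kg/d.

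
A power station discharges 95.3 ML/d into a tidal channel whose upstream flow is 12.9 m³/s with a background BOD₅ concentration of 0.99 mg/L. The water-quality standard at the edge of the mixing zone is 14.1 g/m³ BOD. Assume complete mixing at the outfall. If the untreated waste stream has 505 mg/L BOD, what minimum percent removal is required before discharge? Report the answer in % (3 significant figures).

95.3 ML/d = 1.103 m³/s.
Mass balance: 14.1·14 = 1.103·Cₑ + 12.9·0.99.
Cₑ = (197.4 − 12.77) / 1.103 = 167.4 mg/L.
Required removal = 1 − 167.4/505 = 66.85 %.

66.8 %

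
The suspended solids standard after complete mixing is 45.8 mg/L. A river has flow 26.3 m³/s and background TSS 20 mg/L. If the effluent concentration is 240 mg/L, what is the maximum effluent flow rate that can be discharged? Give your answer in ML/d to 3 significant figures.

302 ML/d

Mass balance at complete mixing: C_std·(Q_w + Q_r) = Q_w·C_e + Q_r·C_b.
Rearranging, Q_w = Q_r·(C_std − C_b)/(C_e − C_std) = 26.3·(45.8 − 20) / (240 − 45.8) = 3.494 m³/s.
= 301.9 ML/d.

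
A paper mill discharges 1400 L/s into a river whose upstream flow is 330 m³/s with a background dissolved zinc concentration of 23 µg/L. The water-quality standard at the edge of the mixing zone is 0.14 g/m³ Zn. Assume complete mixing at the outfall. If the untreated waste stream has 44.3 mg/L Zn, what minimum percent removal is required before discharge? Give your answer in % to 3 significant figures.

1400 L/s = 1.4 m³/s.
23 µg/L = 0.023 mg/L.
Mass balance: 0.14·331.4 = 1.4·Cₑ + 330·0.023.
Cₑ = (46.4 − 7.59) / 1.4 = 27.72 mg/L.
Required removal = 1 − 27.72/44.3 = 37.43 %.

37.4 %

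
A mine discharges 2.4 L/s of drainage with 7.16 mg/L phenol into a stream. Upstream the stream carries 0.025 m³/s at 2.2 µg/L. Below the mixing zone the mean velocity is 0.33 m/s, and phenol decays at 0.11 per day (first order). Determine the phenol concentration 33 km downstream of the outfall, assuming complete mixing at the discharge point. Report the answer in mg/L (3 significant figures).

2.4 L/s = 0.0024 m³/s.
2.2 µg/L = 0.0022 mg/L.
After complete mixing, C₀ = (0.0024·7.16 + 0.025·0.0022) / 0.0274 = 0.6292 mg/L.
Travel time t = 3.3e+04 m / 0.33 m/s = 1e+05 s = 1.157 d.
C = 0.6292·exp(−0.11·1.157) = 0.6292·0.8805 = 0.5539 mg/L.

0.554 mg/L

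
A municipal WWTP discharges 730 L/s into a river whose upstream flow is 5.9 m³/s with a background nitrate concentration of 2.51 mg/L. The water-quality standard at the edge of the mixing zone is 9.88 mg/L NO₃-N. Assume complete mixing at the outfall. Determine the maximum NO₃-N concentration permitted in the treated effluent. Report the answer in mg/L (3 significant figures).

69.4 mg/L

730 L/s = 0.73 m³/s.
Mass balance: 9.88·6.63 = 0.73·Cₑ + 5.9·2.51.
Cₑ = (65.5 − 14.81) / 0.73 = 69.45 mg/L.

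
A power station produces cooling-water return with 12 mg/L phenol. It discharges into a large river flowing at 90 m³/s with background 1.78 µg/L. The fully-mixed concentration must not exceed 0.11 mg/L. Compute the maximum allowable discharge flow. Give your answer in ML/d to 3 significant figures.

1.78 µg/L = 0.00178 mg/L.
Mass balance at complete mixing: C_std·(Q_w + Q_r) = Q_w·C_e + Q_r·C_b.
Rearranging, Q_w = Q_r·(C_std − C_b)/(C_e − C_std) = 90·(0.11 − 0.00178) / (12 − 0.11) = 0.8192 m³/s.
= 70.78 ML/d.

70.8 ML/d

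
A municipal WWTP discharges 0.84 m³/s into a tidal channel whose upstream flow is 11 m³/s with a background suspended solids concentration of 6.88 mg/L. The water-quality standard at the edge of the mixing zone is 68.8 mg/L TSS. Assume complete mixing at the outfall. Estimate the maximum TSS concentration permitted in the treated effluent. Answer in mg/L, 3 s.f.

880 mg/L

Mass balance: 68.8·11.84 = 0.84·Cₑ + 11·6.88.
Cₑ = (814.6 − 75.68) / 0.84 = 879.7 mg/L.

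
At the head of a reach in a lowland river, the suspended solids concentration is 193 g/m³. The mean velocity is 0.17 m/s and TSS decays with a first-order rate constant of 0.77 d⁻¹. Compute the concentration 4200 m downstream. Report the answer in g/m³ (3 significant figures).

Travel time t = 4200 m / 0.17 m/s = 4200/0.17 = 2.471e+04 s = 0.2859 d.
First-order decay: C = 193·exp(−0.77·0.2859) = 193·0.8024 = 154.9 g/m³.

155 g/m³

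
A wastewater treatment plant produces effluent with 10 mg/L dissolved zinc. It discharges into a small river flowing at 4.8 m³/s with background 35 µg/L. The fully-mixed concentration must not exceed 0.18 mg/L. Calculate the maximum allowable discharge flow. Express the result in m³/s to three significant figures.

35 µg/L = 0.035 mg/L.
Mass balance at complete mixing: C_std·(Q_w + Q_r) = Q_w·C_e + Q_r·C_b.
Rearranging, Q_w = Q_r·(C_std − C_b)/(C_e − C_std) = 4.8·(0.18 − 0.035) / (10 − 0.18) = 0.07088 m³/s.

0.0709 m³/s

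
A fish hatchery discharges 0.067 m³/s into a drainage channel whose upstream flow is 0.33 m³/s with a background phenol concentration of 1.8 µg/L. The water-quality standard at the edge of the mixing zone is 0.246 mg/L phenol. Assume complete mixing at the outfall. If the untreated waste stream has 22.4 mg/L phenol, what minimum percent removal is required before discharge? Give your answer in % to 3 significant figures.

1.8 µg/L = 0.0018 mg/L.
Mass balance: 0.246·0.397 = 0.067·Cₑ + 0.33·0.0018.
Cₑ = (0.09766 − 0.000594) / 0.067 = 1.449 mg/L.
Required removal = 1 − 1.449/22.4 = 93.53 %.

93.5 %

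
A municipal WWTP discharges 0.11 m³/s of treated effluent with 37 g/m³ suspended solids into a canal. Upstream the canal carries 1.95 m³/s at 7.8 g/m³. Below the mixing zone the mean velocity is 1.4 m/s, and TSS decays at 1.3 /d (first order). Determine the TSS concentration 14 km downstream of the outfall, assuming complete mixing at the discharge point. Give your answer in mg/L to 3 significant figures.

After complete mixing, C₀ = (0.11·37 + 1.95·7.8) / 2.06 = 9.359 mg/L.
Travel time t = 1.4e+04 m / 1.4 m/s = 1e+04 s = 0.1157 d.
C = 9.359·exp(−1.3·0.1157) = 9.359·0.8603 = 8.052 mg/L.

8.05 mg/L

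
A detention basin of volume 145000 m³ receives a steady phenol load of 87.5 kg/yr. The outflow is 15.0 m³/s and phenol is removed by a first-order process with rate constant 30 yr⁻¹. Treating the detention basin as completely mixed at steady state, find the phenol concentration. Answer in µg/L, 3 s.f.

0.183 µg/L

Outflow Q = 15.0 m³/s × 3.156e+07 s/yr = 4.734e+08 m³/yr.
Steady-state CSTR mass balance: W = Q·C + k·V·C, so C = W/(Q + kV).
Q + kV = 4.734e+08 + 30·145000 = 4.777e+08 m³/yr.
C = 87.5/4.777e+08 = 1.832e-07 kg/m³ = 0.0001832 mg/L = 0.1832 µg/L.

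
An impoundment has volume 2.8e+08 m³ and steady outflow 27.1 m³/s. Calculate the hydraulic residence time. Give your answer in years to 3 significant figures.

0.327 yr

Q = 27.1 m³/s × 3.156e+07 s/yr = 8.552e+08 m³/yr.
Hydraulic residence time τ = V/Q = 2.8e+08/8.552e+08 = 0.3274 yr.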